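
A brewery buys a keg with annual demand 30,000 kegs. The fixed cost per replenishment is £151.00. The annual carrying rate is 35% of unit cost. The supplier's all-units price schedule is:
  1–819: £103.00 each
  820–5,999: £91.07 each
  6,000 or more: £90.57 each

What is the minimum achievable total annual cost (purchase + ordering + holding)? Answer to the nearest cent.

TC* ≈ £2,750,692.94

Holding cost per unit per year at price C is H = 0.35·C.
Candidates are each tier's EOQ (if it falls in that tier) and each price-break quantity.
EOQ at £103.00 = 501.3 (feasible in tier 1): TC = 30,000×£103.00 + (30,000/501.3)×151 + (501.3/2)×0.35×£103.00 = £3,108,072.44.
EOQ at £91.07 = 533.1 < 820, so use break Q=820: TC = 30,000×£91.07 + (30,000/820.0)×151 + (820.0/2)×0.35×£91.07 = £2,750,692.94.
EOQ at £90.57 = 534.6 < 6000, so use break Q=6000: TC = 30,000×£90.57 + (30,000/6000.0)×151 + (6000.0/2)×0.35×£90.57 = £2,812,953.50.
Lowest total cost among the candidates is at Q = 820.0.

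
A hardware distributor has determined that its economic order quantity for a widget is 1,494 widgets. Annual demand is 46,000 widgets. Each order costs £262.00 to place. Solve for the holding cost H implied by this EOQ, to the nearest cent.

H ≈ £10.80

Squaring Q* = √(2DS/H) gives Q*² = 2DS/H.
From Q* = √(2DS/H): H = 2DS / Q*² = 2 × 46,000 × 262 / 1,494² = 10.7991.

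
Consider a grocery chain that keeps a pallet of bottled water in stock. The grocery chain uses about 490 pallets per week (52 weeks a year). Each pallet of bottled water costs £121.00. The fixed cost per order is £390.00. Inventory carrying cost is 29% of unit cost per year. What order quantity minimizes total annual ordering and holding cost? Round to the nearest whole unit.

Q* ≈ 753 pallets

Annual demand D = 490 × 52 = 25,480.
Holding cost H = 0.29 × £121.00 = £35.0900 per unit per year.
EOQ = √(2DS / H) = √(2 × 25,480 × 390 / 35.09).
= √(19,874,400 / 35.09) = √566,383.5851 ≈ 752.585.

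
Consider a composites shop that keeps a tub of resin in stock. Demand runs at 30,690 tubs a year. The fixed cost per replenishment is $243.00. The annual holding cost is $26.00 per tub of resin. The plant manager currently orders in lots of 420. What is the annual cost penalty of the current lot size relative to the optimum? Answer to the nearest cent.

EOQ = √(2DS/H) = √(2 × 30,690 × 243 / 26) ≈ 757.41.
Cost at Q* = (D/Q*)S + (Q*/2)H = √(2DSH) ≈ $19,692.61.
Cost at Q = 420: (30,690/420)×243 + (420/2)×26 = $17,756.36 + $5,460.00 = $23,216.36.
Excess = $23,216.36 − $19,692.61 = $3,523.75.

Extra cost ≈ $3,523.75 per year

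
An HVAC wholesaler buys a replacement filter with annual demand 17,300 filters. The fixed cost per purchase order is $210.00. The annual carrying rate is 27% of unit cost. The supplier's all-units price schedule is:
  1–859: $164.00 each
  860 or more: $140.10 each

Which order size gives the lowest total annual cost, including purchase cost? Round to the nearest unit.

Holding cost per unit per year at price C is H = 0.27·C.
For each price level, check whether its EOQ is feasible; otherwise the best quantity at that price is the breakpoint.
EOQ at $164.00 = 405.1 (feasible in tier 1): TC = 17,300×$164.00 + (17,300/405.1)×210 + (405.1/2)×0.27×$164.00 = $2,855,137.07.
EOQ at $140.10 = 438.3 < 860, so use break Q=860: TC = 17,300×$140.10 + (17,300/860.0)×210 + (860.0/2)×0.27×$140.10 = $2,444,220.03.
Lowest total cost is $2,444,220.03 at Q = 860.0.

Q* ≈ 860 filters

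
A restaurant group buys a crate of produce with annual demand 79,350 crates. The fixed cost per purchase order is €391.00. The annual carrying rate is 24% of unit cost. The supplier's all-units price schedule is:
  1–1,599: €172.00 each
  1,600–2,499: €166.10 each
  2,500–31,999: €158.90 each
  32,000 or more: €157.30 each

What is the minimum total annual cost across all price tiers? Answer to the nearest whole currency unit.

Holding cost per unit per year at price C is H = 0.24·C.
Evaluate total cost at each tier's feasible EOQ or, if the EOQ is below the tier, at the tier's minimum quantity.
EOQ at €172.00 = 1226.0 (feasible in tier 1): TC = 79,350×€172.00 + (79,350/1226.0)×391 + (1226.0/2)×0.24×€172.00 = €13,698,811.21.
EOQ at €166.10 = 1247.6 < 1600, so use break Q=1600: TC = 79,350×€166.10 + (79,350/1600.0)×391 + (1600.0/2)×0.24×€166.10 = €13,231,317.36.
EOQ at €158.90 = 1275.6 < 2500, so use break Q=2500: TC = 79,350×€158.90 + (79,350/2500.0)×391 + (2500.0/2)×0.24×€158.90 = €12,668,795.34.
EOQ at €157.30 = 1282.1 < 32000, so use break Q=32000: TC = 79,350×€157.30 + (79,350/32000.0)×391 + (32000.0/2)×0.24×€157.30 = €13,086,756.56.
Lowest total cost among the candidates is at Q = 2500.0.

TC* ≈ €12,668,795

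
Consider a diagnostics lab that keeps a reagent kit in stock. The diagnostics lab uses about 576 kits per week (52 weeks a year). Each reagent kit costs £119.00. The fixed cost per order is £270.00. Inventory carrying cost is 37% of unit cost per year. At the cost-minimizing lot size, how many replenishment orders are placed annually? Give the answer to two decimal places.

N ≈ 49.42 orders per year

Annual demand D = 576 × 52 = 29,952.
Holding cost H = 0.37 × £119.00 = £44.0300 per unit per year.
The optimal lot size = √(2DS/H) = √(2 × 29,952 × 270 / 44.03) ≈ 606.09.
Orders per year = D / Q* = 29,952 / 606.09 ≈ 49.419.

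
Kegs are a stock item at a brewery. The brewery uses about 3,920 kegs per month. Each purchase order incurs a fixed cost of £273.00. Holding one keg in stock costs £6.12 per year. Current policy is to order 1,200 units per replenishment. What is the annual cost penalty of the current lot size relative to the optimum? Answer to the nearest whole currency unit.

Extra cost ≈ £1,836 per year

Annual demand D = 3,920 × 12 = 47,040.
EOQ = √(2DS/H) = √(2 × 47,040 × 273 / 6.12) ≈ 2048.59.
Cost at Q* = (D/Q*)S + (Q*/2)H = √(2DSH) ≈ £12,537.35.
Cost at Q = 1,200: (47,040/1,200)×273 + (1,200/2)×6.12 = £10,701.60 + £3,672.00 = £14,373.60.
Excess = £14,373.60 − £12,537.35 = £1,836.25.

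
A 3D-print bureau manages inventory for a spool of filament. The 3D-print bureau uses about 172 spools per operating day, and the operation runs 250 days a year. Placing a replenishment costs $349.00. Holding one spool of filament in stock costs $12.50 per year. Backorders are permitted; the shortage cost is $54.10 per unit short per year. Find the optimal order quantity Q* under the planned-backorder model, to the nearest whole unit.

Annual demand D = 172 × 250 = 43,000.
With planned backorders, Q* = √(2DS/H) · √((H+B)/B).
√(2DS/H) = √(2 × 43,000 × 349 / 12.5) = 1549.555.
√((H+B)/B) = √((12.5+54.1)/54.1) = 1.1095.
Q* ≈ 1719.275.

Q* ≈ 1,719 spools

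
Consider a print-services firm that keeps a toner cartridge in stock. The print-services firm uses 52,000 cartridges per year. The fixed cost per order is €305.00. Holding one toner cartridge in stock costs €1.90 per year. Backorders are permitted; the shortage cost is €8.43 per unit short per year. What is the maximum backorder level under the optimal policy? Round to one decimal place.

S* ≈ 831.9 cartridges

With planned backorders, Q* = √(2DS/H) · √((H+B)/B).
√(2DS/H) = √(2 × 52,000 × 305 / 1.9) = 4085.919.
√((H+B)/B) = √((1.9+8.43)/8.43) = 1.1070.
Q* ≈ 4522.996.
S* = Q* · H/(H+B) = 4522.996 × 1.9/10.33 ≈ 831.916.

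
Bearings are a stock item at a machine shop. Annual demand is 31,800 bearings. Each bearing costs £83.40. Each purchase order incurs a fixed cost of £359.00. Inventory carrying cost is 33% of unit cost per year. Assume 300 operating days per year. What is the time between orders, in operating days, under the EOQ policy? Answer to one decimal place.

Holding cost H = 0.33 × £83.40 = £27.5220 per unit per year.
Q* = √(2DS/H) = √(2 × 31,800 × 359 / 27.522) ≈ 910.83.
Cycle time = Q*/D × 300 = 910.83 / 31,800 × 300 ≈ 8.593 days.

T ≈ 8.6 days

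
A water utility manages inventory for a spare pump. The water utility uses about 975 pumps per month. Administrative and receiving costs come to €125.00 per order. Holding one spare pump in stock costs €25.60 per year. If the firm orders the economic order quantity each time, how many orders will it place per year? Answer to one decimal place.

N ≈ 34.6 orders per year

Annual demand D = 975 × 12 = 11,700.
The optimal lot size = √(2DS/H) = √(2 × 11,700 × 125 / 25.6) ≈ 338.02.
Orders per year = D / Q* = 11,700 / 338.02 ≈ 34.613.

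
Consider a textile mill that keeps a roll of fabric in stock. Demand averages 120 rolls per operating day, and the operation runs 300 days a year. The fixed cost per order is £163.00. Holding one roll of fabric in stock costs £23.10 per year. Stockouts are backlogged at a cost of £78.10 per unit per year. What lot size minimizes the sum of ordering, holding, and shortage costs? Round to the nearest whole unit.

Q* ≈ 811 rolls

Annual demand D = 120 × 300 = 36,000.
With planned backorders, Q* = √(2DS/H) · √((H+B)/B).
√(2DS/H) = √(2 × 36,000 × 163 / 23.1) = 712.778.
√((H+B)/B) = √((23.1+78.1)/78.1) = 1.1383.
Q* ≈ 811.370.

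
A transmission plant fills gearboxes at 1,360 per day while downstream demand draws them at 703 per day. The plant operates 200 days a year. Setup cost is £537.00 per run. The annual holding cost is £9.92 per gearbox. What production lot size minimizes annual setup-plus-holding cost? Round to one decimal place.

Q* ≈ 5,613.4 gearboxes

Annual demand D = 703 × 200 = 140,600.
Production build-up factor (1 − d/p) = 1 − 703/1,360 = 0.4831.
Q* = √(2DS / (H(1 − d/p))) = √(2 × 140,600 × 537 / (9.92 × 0.4831)).
= √(151,004,400 / 4.7922) ≈ 5613.397.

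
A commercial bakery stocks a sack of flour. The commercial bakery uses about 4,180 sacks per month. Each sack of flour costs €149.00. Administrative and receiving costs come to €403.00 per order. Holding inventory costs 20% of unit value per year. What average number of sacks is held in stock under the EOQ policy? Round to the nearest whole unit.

Average inventory ≈ 582 sacks

Annual demand D = 4,180 × 12 = 50,160.
Holding cost H = 0.20 × €149.00 = €29.8000 per unit per year.
EOQ = √(2DS/H) = √(2 × 50,160 × 403 / 29.8) ≈ 1164.76.
Average inventory = Q*/2 ≈ 1164.76 / 2 = 582.382.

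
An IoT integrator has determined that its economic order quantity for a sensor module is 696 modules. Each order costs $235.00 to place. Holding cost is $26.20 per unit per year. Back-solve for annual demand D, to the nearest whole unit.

Invert the EOQ relation Q*² = 2DS/H.
From Q* = √(2DS/H): D = Q*²H / (2S) = 696² × 26.2 / (2 × 235) = 27003.615.

D ≈ 27,004 modules per year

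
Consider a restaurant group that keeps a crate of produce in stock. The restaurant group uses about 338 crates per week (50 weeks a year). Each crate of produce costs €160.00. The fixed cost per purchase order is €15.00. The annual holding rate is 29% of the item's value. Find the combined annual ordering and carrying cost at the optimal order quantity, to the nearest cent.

TC* ≈ €4,850.24

Annual demand D = 338 × 50 = 16,900.
Holding cost H = 0.29 × €160.00 = €46.4000 per unit per year.
EOQ = √(2DS/H) = √(2 × 16,900 × 15 / 46.4) ≈ 104.53.
At Q*, ordering cost (D/Q*)S equals holding cost (Q*/2)H, each = √(DSH/2).
Minimum total = √(2DSH) = √(2 × 16,900 × 15 × 46.4) ≈ 4850.237.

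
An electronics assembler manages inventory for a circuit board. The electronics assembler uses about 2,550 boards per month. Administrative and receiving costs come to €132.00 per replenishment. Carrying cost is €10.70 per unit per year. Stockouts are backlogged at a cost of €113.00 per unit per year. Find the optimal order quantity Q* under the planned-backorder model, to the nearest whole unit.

Q* ≈ 909 boards

Annual demand D = 2,550 × 12 = 30,600.
With planned backorders, Q* = √(2DS/H) · √((H+B)/B).
√(2DS/H) = √(2 × 30,600 × 132 / 10.7) = 868.902.
√((H+B)/B) = √((10.7+113)/113) = 1.0463.
Q* ≈ 909.110.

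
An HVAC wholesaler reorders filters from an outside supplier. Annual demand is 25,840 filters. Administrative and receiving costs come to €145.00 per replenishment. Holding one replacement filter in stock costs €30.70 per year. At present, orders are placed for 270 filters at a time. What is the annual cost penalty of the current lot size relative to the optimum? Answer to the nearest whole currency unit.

Extra cost ≈ €2,854 per year

EOQ = √(2DS/H) = √(2 × 25,840 × 145 / 30.7) ≈ 494.06.
Cost at Q* = (D/Q*)S + (Q*/2)H = √(2DSH) ≈ €15,167.52.
Cost at Q = 270: (25,840/270)×145 + (270/2)×30.7 = €13,877.04 + €4,144.50 = €18,021.54.
Excess = €18,021.54 − €15,167.52 = €2,854.02.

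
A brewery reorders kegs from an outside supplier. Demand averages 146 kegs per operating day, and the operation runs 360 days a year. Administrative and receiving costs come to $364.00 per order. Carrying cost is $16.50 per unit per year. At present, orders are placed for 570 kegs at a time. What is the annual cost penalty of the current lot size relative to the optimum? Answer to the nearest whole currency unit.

Extra cost ≈ $13,140 per year

Annual demand D = 146 × 360 = 52,560.
EOQ = √(2DS/H) = √(2 × 52,560 × 364 / 16.5) ≈ 1522.83.
Cost at Q* = (D/Q*)S + (Q*/2)H = √(2DSH) ≈ $25,126.69.
Cost at Q = 570: (52,560/570)×364 + (570/2)×16.5 = $33,564.63 + $4,702.50 = $38,267.13.
Excess = $38,267.13 − $25,126.69 = $13,140.44.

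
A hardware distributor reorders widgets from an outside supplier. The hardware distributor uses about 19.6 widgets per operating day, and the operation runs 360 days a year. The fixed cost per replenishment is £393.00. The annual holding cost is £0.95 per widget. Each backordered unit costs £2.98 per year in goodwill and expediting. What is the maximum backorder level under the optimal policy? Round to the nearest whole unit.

S* ≈ 671 widgets

Annual demand D = 19.6 × 360 = 7,056.
With planned backorders, Q* = √(2DS/H) · √((H+B)/B).
√(2DS/H) = √(2 × 7,056 × 393 / 0.95) = 2416.177.
√((H+B)/B) = √((0.95+2.98)/2.98) = 1.1484.
Q* ≈ 2774.706.
S* = Q* · H/(H+B) = 2774.706 × 0.95/3.93 ≈ 670.730.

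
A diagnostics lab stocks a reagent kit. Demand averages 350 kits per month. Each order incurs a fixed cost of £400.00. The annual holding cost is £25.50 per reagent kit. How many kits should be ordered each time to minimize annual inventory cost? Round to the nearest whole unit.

Annual demand D = 350 × 12 = 4,200.
EOQ = √(2DS / H) = √(2 × 4,200 × 400 / 25.5).
= √(3,360,000 / 25.5) = √131,764.7059 ≈ 362.994.

Q* ≈ 363 kits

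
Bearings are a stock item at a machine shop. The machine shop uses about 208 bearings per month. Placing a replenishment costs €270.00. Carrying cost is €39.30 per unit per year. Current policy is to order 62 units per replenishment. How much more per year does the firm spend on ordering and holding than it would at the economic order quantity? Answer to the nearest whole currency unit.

Extra cost ≈ €4,810 per year

Annual demand D = 208 × 12 = 2,496.
EOQ = √(2DS/H) = √(2 × 2,496 × 270 / 39.3) ≈ 185.19.
Cost at Q* = (D/Q*)S + (Q*/2)H = √(2DSH) ≈ €7,278.06.
Cost at Q = 62: (2,496/62)×270 + (62/2)×39.3 = €10,869.68 + €1,218.30 = €12,087.98.
Excess = €12,087.98 − €7,278.06 = €4,809.92.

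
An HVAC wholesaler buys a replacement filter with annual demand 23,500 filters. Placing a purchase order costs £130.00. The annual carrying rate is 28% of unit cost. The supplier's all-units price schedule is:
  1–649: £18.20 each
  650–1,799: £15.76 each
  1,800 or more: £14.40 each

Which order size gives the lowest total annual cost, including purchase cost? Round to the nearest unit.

Holding cost per unit per year at price C is H = 0.28·C.
Candidates are each tier's EOQ (if it falls in that tier) and each price-break quantity.
Tier 1 (£18.20): EOQ = 1095.0 exceeds tier's upper bound 649, so this tier is dominated.
EOQ at £15.76 = 1176.7 (feasible in tier 2): TC = 23,500×£15.76 + (23,500/1176.7)×130 + (1176.7/2)×0.28×£15.76 = £375,552.51.
EOQ at £14.40 = 1231.0 < 1800, so use break Q=1800: TC = 23,500×£14.40 + (23,500/1800.0)×130 + (1800.0/2)×0.28×£14.40 = £343,726.02.
Lowest total cost is £343,726.02 at Q = 1800.0.

Q* ≈ 1,800 filters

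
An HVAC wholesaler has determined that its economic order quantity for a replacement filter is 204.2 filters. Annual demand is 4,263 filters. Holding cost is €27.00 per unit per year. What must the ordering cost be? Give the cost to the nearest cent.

S ≈ €132.05

Invert the EOQ relation Q*² = 2DS/H.
From Q* = √(2DS/H): S = Q*²H / (2D) = 204.2² × 27 / (2 × 4,263) = 132.0474.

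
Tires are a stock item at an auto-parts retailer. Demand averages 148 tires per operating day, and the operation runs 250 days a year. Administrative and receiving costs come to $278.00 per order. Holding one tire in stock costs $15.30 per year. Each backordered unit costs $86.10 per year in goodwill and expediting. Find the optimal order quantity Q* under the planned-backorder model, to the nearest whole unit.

Annual demand D = 148 × 250 = 37,000.
With planned backorders, Q* = √(2DS/H) · √((H+B)/B).
√(2DS/H) = √(2 × 37,000 × 278 / 15.3) = 1159.558.
√((H+B)/B) = √((15.3+86.1)/86.1) = 1.0852.
Q* ≈ 1258.375.

Q* ≈ 1,258 tires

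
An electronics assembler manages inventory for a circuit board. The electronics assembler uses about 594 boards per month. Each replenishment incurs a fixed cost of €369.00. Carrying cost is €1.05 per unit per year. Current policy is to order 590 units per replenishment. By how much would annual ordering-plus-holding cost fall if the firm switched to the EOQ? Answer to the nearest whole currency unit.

Extra cost ≈ €2,418 per year

Annual demand D = 594 × 12 = 7,128.
EOQ = √(2DS/H) = √(2 × 7,128 × 369 / 1.05) ≈ 2238.30.
Cost at Q* = (D/Q*)S + (Q*/2)H = √(2DSH) ≈ €2,350.21.
Cost at Q = 590: (7,128/590)×369 + (590/2)×1.05 = €4,458.02 + €309.75 = €4,767.77.
Excess = €4,767.77 − €2,350.21 = €2,417.56.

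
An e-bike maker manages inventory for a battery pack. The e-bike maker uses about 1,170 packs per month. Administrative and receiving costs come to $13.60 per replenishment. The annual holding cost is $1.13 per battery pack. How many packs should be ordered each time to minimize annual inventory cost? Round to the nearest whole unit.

Annual demand D = 1,170 × 12 = 14,040.
EOQ = √(2DS / H) = √(2 × 14,040 × 13.6 / 1.13).
= √(381,888 / 1.13) = √337,953.9823 ≈ 581.338.

Q* ≈ 581 packs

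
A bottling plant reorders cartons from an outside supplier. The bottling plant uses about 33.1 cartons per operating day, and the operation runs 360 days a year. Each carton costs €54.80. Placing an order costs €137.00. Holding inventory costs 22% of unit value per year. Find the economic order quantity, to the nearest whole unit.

Annual demand D = 33.1 × 360 = 11,916.
Holding cost H = 0.22 × €54.80 = €12.0560 per unit per year.
EOQ = √(2DS / H) = √(2 × 11,916 × 137 / 12.056).
= √(3,264,984 / 12.056) = √270,818.1818 ≈ 520.402.

Q* ≈ 520 cartons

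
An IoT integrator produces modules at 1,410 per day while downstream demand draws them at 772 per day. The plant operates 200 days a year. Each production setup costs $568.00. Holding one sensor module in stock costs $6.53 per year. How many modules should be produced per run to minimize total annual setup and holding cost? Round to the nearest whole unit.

Annual demand D = 772 × 200 = 154,400.
Production build-up factor (1 − d/p) = 1 − 772/1,410 = 0.4525.
Q* = √(2DS / (H(1 − d/p))) = √(2 × 154,400 × 568 / (6.53 × 0.4525)).
= √(175,398,400 / 2.9547) ≈ 7704.695.

Q* ≈ 7,705 modules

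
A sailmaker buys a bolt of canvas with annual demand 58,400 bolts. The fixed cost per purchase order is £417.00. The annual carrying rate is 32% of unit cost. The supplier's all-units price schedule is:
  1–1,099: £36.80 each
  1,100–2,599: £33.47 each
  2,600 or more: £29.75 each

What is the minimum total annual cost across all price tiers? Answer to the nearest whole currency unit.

Holding cost per unit per year at price C is H = 0.32·C.
Candidates are each tier's EOQ (if it falls in that tier) and each price-break quantity.
Tier 1 (£36.80): EOQ = 2033.7 exceeds tier's upper bound 1099, so this tier is dominated.
EOQ at £33.47 = 2132.5 (feasible in tier 2): TC = 58,400×£33.47 + (58,400/2132.5)×417 + (2132.5/2)×0.32×£33.47 = £1,977,487.80.
EOQ at £29.75 = 2261.9 < 2600, so use break Q=2600: TC = 58,400×£29.75 + (58,400/2600.0)×417 + (2600.0/2)×0.32×£29.75 = £1,759,142.46.
Lowest total cost among the candidates is at Q = 2600.0.

TC* ≈ £1,759,142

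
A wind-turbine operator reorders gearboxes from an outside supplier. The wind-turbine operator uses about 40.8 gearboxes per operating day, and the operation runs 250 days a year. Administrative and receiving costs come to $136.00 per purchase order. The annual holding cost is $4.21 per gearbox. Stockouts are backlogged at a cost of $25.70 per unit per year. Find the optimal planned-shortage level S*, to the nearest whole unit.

Annual demand D = 40.8 × 250 = 10,200.
With planned backorders, Q* = √(2DS/H) · √((H+B)/B).
√(2DS/H) = √(2 × 10,200 × 136 / 4.21) = 811.790.
√((H+B)/B) = √((4.21+25.7)/25.7) = 1.0788.
Q* ≈ 875.760.
S* = Q* · H/(H+B) = 875.760 × 4.21/29.91 ≈ 123.268.

S* ≈ 123 gearboxes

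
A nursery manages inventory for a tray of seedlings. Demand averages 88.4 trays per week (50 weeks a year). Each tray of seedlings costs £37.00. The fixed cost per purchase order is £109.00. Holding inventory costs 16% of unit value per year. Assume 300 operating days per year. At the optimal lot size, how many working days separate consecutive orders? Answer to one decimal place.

T ≈ 27.4 days

Annual demand D = 88.4 × 50 = 4,420.
Holding cost H = 0.16 × £37.00 = £5.9200 per unit per year.
Q* = √(2DS/H) = √(2 × 4,420 × 109 / 5.92) ≈ 403.44.
Cycle time = Q*/D × 300 = 403.44 / 4,420 × 300 ≈ 27.383 days.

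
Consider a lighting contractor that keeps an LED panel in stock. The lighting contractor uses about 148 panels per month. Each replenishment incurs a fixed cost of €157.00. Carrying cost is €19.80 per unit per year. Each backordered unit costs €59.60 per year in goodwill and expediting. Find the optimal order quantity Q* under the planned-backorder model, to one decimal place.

Q* ≈ 193.7 panels

Annual demand D = 148 × 12 = 1,776.
With planned backorders, Q* = √(2DS/H) · √((H+B)/B).
√(2DS/H) = √(2 × 1,776 × 157 / 19.8) = 167.824.
√((H+B)/B) = √((19.8+59.6)/59.6) = 1.1542.
Q* ≈ 193.705.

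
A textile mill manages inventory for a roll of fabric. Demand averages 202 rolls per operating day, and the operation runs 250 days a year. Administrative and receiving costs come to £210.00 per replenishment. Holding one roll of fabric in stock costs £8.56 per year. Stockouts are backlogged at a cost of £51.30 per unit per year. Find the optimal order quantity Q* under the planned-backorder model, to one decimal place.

Q* ≈ 1,700.4 rolls

Annual demand D = 202 × 250 = 50,500.
With planned backorders, Q* = √(2DS/H) · √((H+B)/B).
√(2DS/H) = √(2 × 50,500 × 210 / 8.56) = 1574.104.
√((H+B)/B) = √((8.56+51.3)/51.3) = 1.0802.
Q* ≈ 1700.369.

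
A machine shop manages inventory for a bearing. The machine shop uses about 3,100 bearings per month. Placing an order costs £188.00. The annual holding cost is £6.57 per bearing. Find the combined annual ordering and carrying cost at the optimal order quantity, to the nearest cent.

TC* ≈ £9,586.24

Annual demand D = 3,100 × 12 = 37,200.
EOQ = √(2DS/H) = √(2 × 37,200 × 188 / 6.57) ≈ 1459.09.
At the optimum the two cost components are equal, so total cost = 2·(Q*/2)H = Q*·H.
Minimum total = √(2DSH) = √(2 × 37,200 × 188 × 6.57) ≈ 9586.235.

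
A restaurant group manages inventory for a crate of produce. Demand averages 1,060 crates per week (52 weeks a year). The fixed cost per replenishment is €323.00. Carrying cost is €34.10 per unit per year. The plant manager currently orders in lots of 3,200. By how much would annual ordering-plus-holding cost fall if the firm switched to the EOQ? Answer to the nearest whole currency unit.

Extra cost ≈ €25,278 per year

Annual demand D = 1,060 × 52 = 55,120.
EOQ = √(2DS/H) = √(2 × 55,120 × 323 / 34.1) ≈ 1021.87.
Cost at Q* = (D/Q*)S + (Q*/2)H = √(2DSH) ≈ €34,845.61.
Cost at Q = 3,200: (55,120/3,200)×323 + (3,200/2)×34.1 = €5,563.68 + €54,560.00 = €60,123.68.
Excess = €60,123.68 − €34,845.61 = €25,278.07.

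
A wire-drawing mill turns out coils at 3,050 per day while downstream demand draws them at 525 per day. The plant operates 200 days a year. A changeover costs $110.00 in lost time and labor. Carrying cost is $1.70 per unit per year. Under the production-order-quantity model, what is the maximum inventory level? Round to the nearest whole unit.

I_max ≈ 3,354 coils

Annual demand D = 525 × 200 = 105,000.
Production build-up factor (1 − d/p) = 1 − 525/3,050 = 0.8279.
Q* = √(2DS / (H(1 − d/p))) = √(2 × 105,000 × 110 / (1.7 × 0.8279)).
= √(23,100,000 / 1.4074) ≈ 4051.359.
Maximum inventory = Q*(1 − d/p) = 4051.359 × 0.8279 ≈ 3353.994.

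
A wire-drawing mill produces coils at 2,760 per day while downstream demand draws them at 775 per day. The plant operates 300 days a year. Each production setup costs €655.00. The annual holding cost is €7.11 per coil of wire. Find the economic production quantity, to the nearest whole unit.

Q* ≈ 7,718 coils

Annual demand D = 775 × 300 = 232,500.
Production build-up factor (1 − d/p) = 1 − 775/2,760 = 0.7192.
Q* = √(2DS / (H(1 − d/p))) = √(2 × 232,500 × 655 / (7.11 × 0.7192)).
= √(304,575,000 / 5.1135) ≈ 7717.677.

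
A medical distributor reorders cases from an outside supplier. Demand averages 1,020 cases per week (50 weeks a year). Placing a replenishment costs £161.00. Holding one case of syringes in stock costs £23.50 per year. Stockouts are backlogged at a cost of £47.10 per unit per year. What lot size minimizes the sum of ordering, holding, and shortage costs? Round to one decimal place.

Q* ≈ 1,023.5 cases

Annual demand D = 1,020 × 50 = 51,000.
With planned backorders, Q* = √(2DS/H) · √((H+B)/B).
√(2DS/H) = √(2 × 51,000 × 161 / 23.5) = 835.948.
√((H+B)/B) = √((23.5+47.1)/47.1) = 1.2243.
Q* ≈ 1023.460.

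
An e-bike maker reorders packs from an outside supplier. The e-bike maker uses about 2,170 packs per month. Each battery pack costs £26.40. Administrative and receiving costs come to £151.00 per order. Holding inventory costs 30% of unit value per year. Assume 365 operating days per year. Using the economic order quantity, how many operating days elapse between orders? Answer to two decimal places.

Annual demand D = 2,170 × 12 = 26,040.
Holding cost H = 0.30 × £26.40 = £7.9200 per unit per year.
Q* = √(2DS/H) = √(2 × 26,040 × 151 / 7.92) ≈ 996.46.
Cycle time = Q*/D × 365 = 996.46 / 26,040 × 365 ≈ 13.967 days.

T ≈ 13.97 days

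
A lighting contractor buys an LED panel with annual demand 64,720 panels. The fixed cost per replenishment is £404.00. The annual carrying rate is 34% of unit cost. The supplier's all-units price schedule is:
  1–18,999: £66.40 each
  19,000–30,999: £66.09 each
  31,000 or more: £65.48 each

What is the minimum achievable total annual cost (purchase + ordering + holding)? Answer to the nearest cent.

Holding cost per unit per year at price C is H = 0.34·C.
For each price level, check whether its EOQ is feasible; otherwise the best quantity at that price is the breakpoint.
EOQ at £66.40 = 1522.0 (feasible in tier 1): TC = 64,720×£66.40 + (64,720/1522.0)×404 + (1522.0/2)×0.34×£66.40 = £4,331,767.63.
EOQ at £66.09 = 1525.5 < 19000, so use break Q=19000: TC = 64,720×£66.09 + (64,720/19000.0)×404 + (19000.0/2)×0.34×£66.09 = £4,492,191.65.
EOQ at £65.48 = 1532.6 < 31000, so use break Q=31000: TC = 64,720×£65.48 + (64,720/31000.0)×404 + (31000.0/2)×0.34×£65.48 = £4,583,788.65.
Lowest total cost among the candidates is at Q = 1522.0.

TC* ≈ £4,331,767.63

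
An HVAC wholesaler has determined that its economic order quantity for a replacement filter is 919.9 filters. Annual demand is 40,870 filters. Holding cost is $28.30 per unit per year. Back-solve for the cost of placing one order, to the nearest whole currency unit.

Squaring Q* = √(2DS/H) gives Q*² = 2DS/H.
From Q* = √(2DS/H): S = Q*²H / (2D) = 919.9² × 28.3 / (2 × 40,870) = 292.9767.

S ≈ $293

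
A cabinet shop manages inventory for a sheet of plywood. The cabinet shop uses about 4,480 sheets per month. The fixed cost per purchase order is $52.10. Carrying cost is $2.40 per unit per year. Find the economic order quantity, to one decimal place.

Q* ≈ 1,527.8 sheets

Annual demand D = 4,480 × 12 = 53,760.
EOQ = √(2DS / H) = √(2 × 53,760 × 52.1 / 2.4).
= √(5,601,792 / 2.4) = √2,334,080 ≈ 1527.770.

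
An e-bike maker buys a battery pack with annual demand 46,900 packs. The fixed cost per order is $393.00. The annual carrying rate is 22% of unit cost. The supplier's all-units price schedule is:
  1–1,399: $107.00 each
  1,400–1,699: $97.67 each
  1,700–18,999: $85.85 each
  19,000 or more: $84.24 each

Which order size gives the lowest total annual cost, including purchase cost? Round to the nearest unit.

Q* ≈ 1,700 packs

Holding cost per unit per year at price C is H = 0.22·C.
Candidates are each tier's EOQ (if it falls in that tier) and each price-break quantity.
EOQ at $107.00 = 1251.4 (feasible in tier 1): TC = 46,900×$107.00 + (46,900/1251.4)×393 + (1251.4/2)×0.22×$107.00 = $5,047,757.84.
EOQ at $97.67 = 1309.8 < 1400, so use break Q=1400: TC = 46,900×$97.67 + (46,900/1400.0)×393 + (1400.0/2)×0.22×$97.67 = $4,608,929.68.
EOQ at $85.85 = 1397.1 < 1700, so use break Q=1700: TC = 46,900×$85.85 + (46,900/1700.0)×393 + (1700.0/2)×0.22×$85.85 = $4,053,261.13.
EOQ at $84.24 = 1410.4 < 19000, so use break Q=19000: TC = 46,900×$84.24 + (46,900/19000.0)×393 + (19000.0/2)×0.22×$84.24 = $4,127,887.69.
Lowest total cost is $4,053,261.13 at Q = 1700.0.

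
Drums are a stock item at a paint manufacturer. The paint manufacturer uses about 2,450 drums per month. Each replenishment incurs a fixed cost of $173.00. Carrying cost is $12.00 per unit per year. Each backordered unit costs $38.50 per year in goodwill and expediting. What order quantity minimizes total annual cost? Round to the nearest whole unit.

Annual demand D = 2,450 × 12 = 29,400.
With planned backorders, Q* = √(2DS/H) · √((H+B)/B).
√(2DS/H) = √(2 × 29,400 × 173 / 12) = 920.706.
√((H+B)/B) = √((12+38.5)/38.5) = 1.1453.
Q* ≈ 1054.475.

Q* ≈ 1,054 drums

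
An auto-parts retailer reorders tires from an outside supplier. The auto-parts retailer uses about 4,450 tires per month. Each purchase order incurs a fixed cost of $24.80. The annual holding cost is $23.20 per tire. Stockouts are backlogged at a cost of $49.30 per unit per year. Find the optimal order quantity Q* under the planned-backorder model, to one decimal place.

Q* ≈ 409.7 tires

Annual demand D = 4,450 × 12 = 53,400.
With planned backorders, Q* = √(2DS/H) · √((H+B)/B).
√(2DS/H) = √(2 × 53,400 × 24.8 / 23.2) = 337.884.
√((H+B)/B) = √((23.2+49.3)/49.3) = 1.2127.
Q* ≈ 409.744.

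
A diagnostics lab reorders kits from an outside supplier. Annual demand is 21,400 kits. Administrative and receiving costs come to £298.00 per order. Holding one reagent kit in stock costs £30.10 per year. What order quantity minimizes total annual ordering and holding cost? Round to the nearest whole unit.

Q* ≈ 651 kits

EOQ = √(2DS / H) = √(2 × 21,400 × 298 / 30.1).
= √(12,754,400 / 30.1) = √423,734.2193 ≈ 650.949.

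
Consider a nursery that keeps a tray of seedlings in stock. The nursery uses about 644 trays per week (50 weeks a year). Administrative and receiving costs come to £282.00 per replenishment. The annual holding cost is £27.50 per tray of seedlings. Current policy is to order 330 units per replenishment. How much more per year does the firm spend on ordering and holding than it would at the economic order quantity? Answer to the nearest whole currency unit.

Annual demand D = 644 × 50 = 32,200.
EOQ = √(2DS/H) = √(2 × 32,200 × 282 / 27.5) ≈ 812.65.
Cost at Q* = (D/Q*)S + (Q*/2)H = √(2DSH) ≈ £22,347.75.
Cost at Q = 330: (32,200/330)×282 + (330/2)×27.5 = £27,516.36 + £4,537.50 = £32,053.86.
Excess = £32,053.86 − £22,347.75 = £9,706.11.

Extra cost ≈ £9,706 per year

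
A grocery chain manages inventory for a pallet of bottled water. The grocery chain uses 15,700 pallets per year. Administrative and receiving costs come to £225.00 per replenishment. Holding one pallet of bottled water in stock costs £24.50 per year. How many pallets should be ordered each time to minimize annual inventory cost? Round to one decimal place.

Q* ≈ 537.0 pallets

EOQ = √(2DS / H) = √(2 × 15,700 × 225 / 24.5).
= √(7,065,000 / 24.5) = √288,367.3469 ≈ 536.998.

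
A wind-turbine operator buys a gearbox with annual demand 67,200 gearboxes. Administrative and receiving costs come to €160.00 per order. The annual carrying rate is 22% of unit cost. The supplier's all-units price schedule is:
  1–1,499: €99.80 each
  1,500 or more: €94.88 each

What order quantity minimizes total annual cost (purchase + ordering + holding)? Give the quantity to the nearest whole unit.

Holding cost per unit per year at price C is H = 0.22·C.
Evaluate total cost at each tier's feasible EOQ or, if the EOQ is below the tier, at the tier's minimum quantity.
EOQ at €99.80 = 989.7 (feasible in tier 1): TC = 67,200×€99.80 + (67,200/989.7)×160 + (989.7/2)×0.22×€99.80 = €6,728,288.82.
EOQ at €94.88 = 1015.0 < 1500, so use break Q=1500: TC = 67,200×€94.88 + (67,200/1500.0)×160 + (1500.0/2)×0.22×€94.88 = €6,398,759.20.
Lowest total cost is €6,398,759.20 at Q = 1500.0.

Q* ≈ 1,500 gearboxes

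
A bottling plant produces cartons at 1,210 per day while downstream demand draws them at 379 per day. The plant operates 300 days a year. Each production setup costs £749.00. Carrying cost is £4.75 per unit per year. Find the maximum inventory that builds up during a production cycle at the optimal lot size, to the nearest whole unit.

I_max ≈ 4,962 cartons

Annual demand D = 379 × 300 = 113,700.
Production build-up factor (1 − d/p) = 1 − 379/1,210 = 0.6868.
Q* = √(2DS / (H(1 − d/p))) = √(2 × 113,700 × 749 / (4.75 × 0.6868)).
= √(170,322,600 / 3.2622) ≈ 7225.726.
Maximum inventory = Q*(1 − d/p) = 7225.726 × 0.6868 ≈ 4962.462.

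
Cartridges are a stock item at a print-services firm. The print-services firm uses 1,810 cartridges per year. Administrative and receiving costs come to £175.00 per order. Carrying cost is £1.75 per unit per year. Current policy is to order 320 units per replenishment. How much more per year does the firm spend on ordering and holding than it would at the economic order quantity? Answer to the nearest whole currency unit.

EOQ = √(2DS/H) = √(2 × 1,810 × 175 / 1.75) ≈ 601.66.
Cost at Q* = (D/Q*)S + (Q*/2)H = √(2DSH) ≈ £1,052.91.
Cost at Q = 320: (1,810/320)×175 + (320/2)×1.75 = £989.84 + £280.00 = £1,269.84.
Excess = £1,269.84 − £1,052.91 = £216.93.

Extra cost ≈ £217 per year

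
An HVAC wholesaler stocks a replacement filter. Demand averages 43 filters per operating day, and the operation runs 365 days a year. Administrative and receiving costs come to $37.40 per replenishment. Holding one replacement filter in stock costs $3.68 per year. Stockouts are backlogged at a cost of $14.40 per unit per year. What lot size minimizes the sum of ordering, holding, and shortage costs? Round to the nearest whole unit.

Annual demand D = 43 × 365 = 15,695.
With planned backorders, Q* = √(2DS/H) · √((H+B)/B).
√(2DS/H) = √(2 × 15,695 × 37.4 / 3.68) = 564.817.
√((H+B)/B) = √((3.68+14.4)/14.4) = 1.1205.
Q* ≈ 632.886.

Q* ≈ 633 filters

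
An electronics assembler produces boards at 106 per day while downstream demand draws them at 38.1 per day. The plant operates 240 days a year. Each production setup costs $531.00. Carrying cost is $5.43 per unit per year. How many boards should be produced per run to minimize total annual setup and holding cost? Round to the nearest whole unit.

Annual demand D = 38.1 × 240 = 9,144.
Production build-up factor (1 − d/p) = 1 − 38.1/106 = 0.6406.
Q* = √(2DS / (H(1 − d/p))) = √(2 × 9,144 × 531 / (5.43 × 0.6406)).
= √(9,710,928 / 3.4783) ≈ 1670.892.

Q* ≈ 1,671 boards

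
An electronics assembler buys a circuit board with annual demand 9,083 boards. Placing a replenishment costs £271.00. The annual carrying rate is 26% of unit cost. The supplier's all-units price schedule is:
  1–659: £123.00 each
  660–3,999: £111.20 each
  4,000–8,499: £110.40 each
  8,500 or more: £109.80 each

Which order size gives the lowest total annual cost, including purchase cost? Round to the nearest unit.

Holding cost per unit per year at price C is H = 0.26·C.
Candidates are each tier's EOQ (if it falls in that tier) and each price-break quantity.
EOQ at £123.00 = 392.4 (feasible in tier 1): TC = 9,083×£123.00 + (9,083/392.4)×271 + (392.4/2)×0.26×£123.00 = £1,129,756.39.
EOQ at £111.20 = 412.6 < 660, so use break Q=660: TC = 9,083×£111.20 + (9,083/660.0)×271 + (660.0/2)×0.26×£111.20 = £1,023,300.09.
EOQ at £110.40 = 414.1 < 4000, so use break Q=4000: TC = 9,083×£110.40 + (9,083/4000.0)×271 + (4000.0/2)×0.26×£110.40 = £1,060,786.57.
EOQ at £109.80 = 415.3 < 8500, so use break Q=8500: TC = 9,083×£109.80 + (9,083/8500.0)×271 + (8500.0/2)×0.26×£109.80 = £1,118,931.99.
Lowest total cost is £1,023,300.09 at Q = 660.0.

Q* ≈ 660 boards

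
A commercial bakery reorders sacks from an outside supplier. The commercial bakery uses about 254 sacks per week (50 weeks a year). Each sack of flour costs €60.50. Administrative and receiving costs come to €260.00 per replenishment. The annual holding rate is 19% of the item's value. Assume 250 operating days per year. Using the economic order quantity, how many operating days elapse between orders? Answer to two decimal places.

T ≈ 14.92 days

Annual demand D = 254 × 50 = 12,700.
Holding cost H = 0.19 × €60.50 = €11.4950 per unit per year.
EOQ = √(2DS/H) = √(2 × 12,700 × 260 / 11.495) ≈ 757.96.
Cycle time = Q*/D × 250 = 757.96 / 12,700 × 250 ≈ 14.921 days.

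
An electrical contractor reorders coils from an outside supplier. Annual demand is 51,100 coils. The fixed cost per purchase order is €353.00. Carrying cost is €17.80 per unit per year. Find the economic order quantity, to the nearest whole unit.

EOQ = √(2DS / H) = √(2 × 51,100 × 353 / 17.8).
= √(36,076,600 / 17.8) = √2,026,775.2809 ≈ 1423.649.

Q* ≈ 1,424 coils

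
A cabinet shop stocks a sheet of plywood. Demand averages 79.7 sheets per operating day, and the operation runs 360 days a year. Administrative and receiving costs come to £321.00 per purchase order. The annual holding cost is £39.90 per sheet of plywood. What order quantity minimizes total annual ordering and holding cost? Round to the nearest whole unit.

Annual demand D = 79.7 × 360 = 28,692.
EOQ = √(2DS / H) = √(2 × 28,692 × 321 / 39.9).
= √(18,420,264 / 39.9) = √461,660.7519 ≈ 679.456.

Q* ≈ 679 sheets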